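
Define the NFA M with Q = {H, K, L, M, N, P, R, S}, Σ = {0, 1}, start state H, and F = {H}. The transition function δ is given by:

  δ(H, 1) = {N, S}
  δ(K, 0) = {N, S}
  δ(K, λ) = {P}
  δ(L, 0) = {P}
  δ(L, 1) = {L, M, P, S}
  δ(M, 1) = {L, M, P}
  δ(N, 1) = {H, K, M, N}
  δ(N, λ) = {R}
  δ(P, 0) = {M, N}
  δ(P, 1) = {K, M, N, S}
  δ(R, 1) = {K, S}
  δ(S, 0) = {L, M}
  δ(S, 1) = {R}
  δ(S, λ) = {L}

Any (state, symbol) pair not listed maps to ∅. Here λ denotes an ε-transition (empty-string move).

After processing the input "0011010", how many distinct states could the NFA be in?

Start in {H}.
Read '0': {H} → ∅.
The set is empty and remains empty for the remaining 6 symbols.
That set has 0 states.

0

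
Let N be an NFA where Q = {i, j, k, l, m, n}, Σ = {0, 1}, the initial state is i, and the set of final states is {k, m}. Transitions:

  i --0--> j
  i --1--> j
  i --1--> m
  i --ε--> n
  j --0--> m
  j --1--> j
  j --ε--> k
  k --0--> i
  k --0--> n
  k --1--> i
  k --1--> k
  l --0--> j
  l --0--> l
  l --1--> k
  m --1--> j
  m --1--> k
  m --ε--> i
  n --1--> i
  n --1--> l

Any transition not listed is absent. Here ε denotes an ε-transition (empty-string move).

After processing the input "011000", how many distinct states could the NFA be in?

6

Start: ε-closure({i}) = {i, n}.
Read '0': i→{j}, n→∅; union {j}; ε-closure = {j, k}.
Read '1': j→{j}, k→{i, k}; union {i, j, k}; ε-closure = {i, j, k, n}.
Read '1': i→{j, m}, j→{j}, k→{i, k}, n→{i, l}; union {i, j, k, l, m}; ε-closure = {i, j, k, l, m, n}.
Read '0': i→{j}, j→{m}, k→{i, n}, l→{j, l}, m→∅, n→∅; union {i, j, l, m, n}; ε-closure = {i, j, k, l, m, n}.
Read '0': i→{j}, j→{m}, k→{i, n}, l→{j, l}, m→∅, n→∅; union {i, j, l, m, n}; ε-closure = {i, j, k, l, m, n}.
Read '0': i→{j}, j→{m}, k→{i, n}, l→{j, l}, m→∅, n→∅; union {i, j, l, m, n}; ε-closure = {i, j, k, l, m, n}.
That set has 6 states.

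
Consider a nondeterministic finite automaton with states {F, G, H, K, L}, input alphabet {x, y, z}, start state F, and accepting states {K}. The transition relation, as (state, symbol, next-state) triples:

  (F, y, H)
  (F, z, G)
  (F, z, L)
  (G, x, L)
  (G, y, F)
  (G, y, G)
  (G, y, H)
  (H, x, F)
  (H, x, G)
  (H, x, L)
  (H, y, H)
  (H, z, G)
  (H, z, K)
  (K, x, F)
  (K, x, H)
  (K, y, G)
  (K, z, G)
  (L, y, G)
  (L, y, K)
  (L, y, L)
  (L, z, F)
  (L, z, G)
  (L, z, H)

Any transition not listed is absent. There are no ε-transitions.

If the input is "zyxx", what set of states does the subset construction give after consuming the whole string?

{F, G, L}

Start in {F}.
Read 'z': {F} → {G, L}.
Read 'y': {G, L} → {F, G, H, K, L}.
Read 'x': {F, G, H, K, L} → {F, G, H, L}.
Read 'x': {F, G, H, L} → {F, G, L}.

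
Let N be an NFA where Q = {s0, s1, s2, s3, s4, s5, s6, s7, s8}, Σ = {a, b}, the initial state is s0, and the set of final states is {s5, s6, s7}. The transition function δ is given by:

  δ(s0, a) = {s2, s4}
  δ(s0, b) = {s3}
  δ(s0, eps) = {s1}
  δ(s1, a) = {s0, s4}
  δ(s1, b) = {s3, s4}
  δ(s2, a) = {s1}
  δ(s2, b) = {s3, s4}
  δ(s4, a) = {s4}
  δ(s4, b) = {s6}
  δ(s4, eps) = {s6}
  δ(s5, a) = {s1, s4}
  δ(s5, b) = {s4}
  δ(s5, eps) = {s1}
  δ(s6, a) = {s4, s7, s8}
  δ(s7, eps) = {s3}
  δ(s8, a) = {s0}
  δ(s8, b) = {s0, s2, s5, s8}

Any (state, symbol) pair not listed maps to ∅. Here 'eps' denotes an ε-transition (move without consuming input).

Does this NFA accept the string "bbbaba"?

Start: ε-closure({s0}) = {s0, s1}.
Read 'b': s0→{s3}, s1→{s3, s4}; union {s3, s4}; ε-closure = {s3, s4, s6}.
Read 'b': s3→∅, s4→{s6}, s6→∅; now {s6}.
Read 'b': s6→∅; now ∅.
The set is empty and remains empty for the remaining 3 symbols.
The final set ∅ contains no accepting state.

No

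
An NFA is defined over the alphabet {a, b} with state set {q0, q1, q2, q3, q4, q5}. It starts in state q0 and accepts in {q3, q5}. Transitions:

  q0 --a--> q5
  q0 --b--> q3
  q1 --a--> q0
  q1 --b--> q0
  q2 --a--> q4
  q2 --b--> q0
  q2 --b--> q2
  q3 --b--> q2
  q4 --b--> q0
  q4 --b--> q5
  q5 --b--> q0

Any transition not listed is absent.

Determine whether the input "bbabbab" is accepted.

No

Start in {q0}.
Read 'b': {q0} → {q3}.
Read 'b': {q3} → {q2}.
Read 'a': {q2} → {q4}.
Read 'b': {q4} → {q0, q5}.
Read 'b': {q0, q5} → {q0, q3}.
Read 'a': {q0, q3} → {q5}.
Read 'b': {q5} → {q0}.
The final set {q0} contains no accepting state.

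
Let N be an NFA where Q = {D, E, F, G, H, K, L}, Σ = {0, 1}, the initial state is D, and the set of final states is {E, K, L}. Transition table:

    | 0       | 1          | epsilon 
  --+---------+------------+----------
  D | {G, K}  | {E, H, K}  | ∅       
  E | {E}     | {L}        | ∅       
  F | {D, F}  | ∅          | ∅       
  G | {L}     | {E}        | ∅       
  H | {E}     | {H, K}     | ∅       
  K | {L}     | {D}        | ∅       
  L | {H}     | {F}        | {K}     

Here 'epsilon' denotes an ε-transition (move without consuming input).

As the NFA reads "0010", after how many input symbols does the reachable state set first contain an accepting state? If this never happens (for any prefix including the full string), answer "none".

Start in {D}.
Read '0': D→{G, K}; now {G, K}.
None of the earlier sets intersect F, but {G, K} does.

1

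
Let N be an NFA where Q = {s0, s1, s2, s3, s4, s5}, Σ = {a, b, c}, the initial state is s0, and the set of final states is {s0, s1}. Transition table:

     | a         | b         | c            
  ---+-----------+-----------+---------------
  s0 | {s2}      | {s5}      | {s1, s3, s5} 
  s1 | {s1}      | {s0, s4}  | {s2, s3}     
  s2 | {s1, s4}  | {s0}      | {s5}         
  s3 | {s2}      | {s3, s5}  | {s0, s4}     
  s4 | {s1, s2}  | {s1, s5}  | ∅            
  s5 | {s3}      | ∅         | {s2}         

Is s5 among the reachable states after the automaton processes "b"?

Yes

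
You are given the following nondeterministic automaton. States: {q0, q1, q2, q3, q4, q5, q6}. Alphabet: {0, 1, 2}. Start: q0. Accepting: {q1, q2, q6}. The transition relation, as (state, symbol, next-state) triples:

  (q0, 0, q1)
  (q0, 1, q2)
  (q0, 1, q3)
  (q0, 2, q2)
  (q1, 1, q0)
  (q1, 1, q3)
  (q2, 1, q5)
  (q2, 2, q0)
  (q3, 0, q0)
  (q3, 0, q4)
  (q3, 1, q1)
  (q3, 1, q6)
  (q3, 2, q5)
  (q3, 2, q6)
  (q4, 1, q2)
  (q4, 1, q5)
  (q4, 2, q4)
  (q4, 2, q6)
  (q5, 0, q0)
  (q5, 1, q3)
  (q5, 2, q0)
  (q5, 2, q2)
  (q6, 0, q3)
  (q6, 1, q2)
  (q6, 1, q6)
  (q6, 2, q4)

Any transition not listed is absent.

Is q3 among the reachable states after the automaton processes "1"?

Yes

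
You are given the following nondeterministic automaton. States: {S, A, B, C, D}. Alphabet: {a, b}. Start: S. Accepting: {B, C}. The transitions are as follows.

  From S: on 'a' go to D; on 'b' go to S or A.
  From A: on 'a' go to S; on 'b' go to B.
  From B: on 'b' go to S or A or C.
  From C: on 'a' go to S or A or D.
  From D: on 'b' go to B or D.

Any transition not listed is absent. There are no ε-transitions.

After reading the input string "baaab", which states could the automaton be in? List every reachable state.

Start in {S}.
Read 'b': S→{S, A}; now {S, A}.
Read 'a': S→{D}, A→{S}; now {S, D}.
Read 'a': S→{D}, D→∅; now {D}.
Read 'a': D→∅; now ∅.
The set is empty and remains empty for the remaining 1 symbol.

∅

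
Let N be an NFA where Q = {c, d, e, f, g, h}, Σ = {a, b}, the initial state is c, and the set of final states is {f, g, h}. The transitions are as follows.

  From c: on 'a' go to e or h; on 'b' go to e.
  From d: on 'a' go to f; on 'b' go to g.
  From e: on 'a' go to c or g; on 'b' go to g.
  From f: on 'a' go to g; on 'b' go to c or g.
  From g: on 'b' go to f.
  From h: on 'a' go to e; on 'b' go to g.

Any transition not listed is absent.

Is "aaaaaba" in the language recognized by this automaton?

Yes

Start in {c}.
Read 'a': c→{e, h}; now {e, h}.
Read 'a': e→{c, g}, h→{e}; now {c, e, g}.
Read 'a': c→{e, h}, e→{c, g}, g→∅; now {c, e, g, h}.
Read 'a': c→{e, h}, e→{c, g}, g→∅, h→{e}; now {c, e, g, h}.
Read 'a': c→{e, h}, e→{c, g}, g→∅, h→{e}; now {c, e, g, h}.
Read 'b': c→{e}, e→{g}, g→{f}, h→{g}; now {e, f, g}.
Read 'a': e→{c, g}, f→{g}, g→∅; now {c, g}.
The final set {c, g} contains the accepting state g.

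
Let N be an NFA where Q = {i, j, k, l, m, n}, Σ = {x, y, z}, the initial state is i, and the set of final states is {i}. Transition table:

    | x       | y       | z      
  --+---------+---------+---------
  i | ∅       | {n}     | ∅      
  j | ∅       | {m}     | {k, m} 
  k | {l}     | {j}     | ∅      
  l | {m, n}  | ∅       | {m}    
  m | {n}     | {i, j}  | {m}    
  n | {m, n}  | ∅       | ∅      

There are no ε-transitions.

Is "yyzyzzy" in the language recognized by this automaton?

Start in {i}.
Read 'y': i→{n}; now {n}.
Read 'y': n→∅; now ∅.
The set is empty and remains empty for the remaining 5 symbols.
The final set ∅ contains no accepting state.

No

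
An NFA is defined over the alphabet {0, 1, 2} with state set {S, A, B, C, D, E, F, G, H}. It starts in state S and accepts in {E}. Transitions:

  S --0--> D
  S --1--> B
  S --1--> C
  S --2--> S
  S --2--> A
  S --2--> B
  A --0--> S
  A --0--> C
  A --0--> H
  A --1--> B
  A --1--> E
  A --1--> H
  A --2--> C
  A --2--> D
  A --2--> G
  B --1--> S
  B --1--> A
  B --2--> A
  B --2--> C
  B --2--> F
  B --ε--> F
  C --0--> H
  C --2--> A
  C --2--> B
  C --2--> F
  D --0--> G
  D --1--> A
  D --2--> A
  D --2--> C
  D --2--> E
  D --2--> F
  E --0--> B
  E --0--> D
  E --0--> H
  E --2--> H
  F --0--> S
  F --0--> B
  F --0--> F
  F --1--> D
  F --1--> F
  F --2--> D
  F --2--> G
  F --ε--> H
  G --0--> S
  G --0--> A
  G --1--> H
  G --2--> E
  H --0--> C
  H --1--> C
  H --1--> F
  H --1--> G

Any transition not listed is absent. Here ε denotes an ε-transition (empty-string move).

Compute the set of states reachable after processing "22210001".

{S, A, B, C, D, E, F, G, H}

Start in {S}.
Read '2': S→{S, A, B}; union {S, A, B}; ε-closure = {S, A, B, F, H}.
Read '2': S→{S, A, B}, A→{C, D, G}, B→{A, C, F}, F→{D, G}, H→∅; union {S, A, B, C, D, F, G}; ε-closure = {S, A, B, C, D, F, G, H}.
Read '2': S→{S, A, B}, A→{C, D, G}, B→{A, C, F}, C→{A, B, F}, D→{A, C, E, F}, F→{D, G}, G→{E}, H→∅; union {S, A, B, C, D, E, F, G}; ε-closure = {S, A, B, C, D, E, F, G, H}.
Read '1': S→{B, C}, A→{B, E, H}, B→{S, A}, C→∅, D→{A}, E→∅, F→{D, F}, G→{H}, H→{C, F, G}; now {S, A, B, C, D, E, F, G, H}.
Read '0': S→{D}, A→{S, C, H}, B→∅, C→{H}, D→{G}, E→{B, D, H}, F→{S, B, F}, G→{S, A}, H→{C}; now {S, A, B, C, D, F, G, H}.
Read '0': S→{D}, A→{S, C, H}, B→∅, C→{H}, D→{G}, F→{S, B, F}, G→{S, A}, H→{C}; now {S, A, B, C, D, F, G, H}.
Read '0': S→{D}, A→{S, C, H}, B→∅, C→{H}, D→{G}, F→{S, B, F}, G→{S, A}, H→{C}; now {S, A, B, C, D, F, G, H}.
Read '1': S→{B, C}, A→{B, E, H}, B→{S, A}, C→∅, D→{A}, F→{D, F}, G→{H}, H→{C, F, G}; now {S, A, B, C, D, E, F, G, H}.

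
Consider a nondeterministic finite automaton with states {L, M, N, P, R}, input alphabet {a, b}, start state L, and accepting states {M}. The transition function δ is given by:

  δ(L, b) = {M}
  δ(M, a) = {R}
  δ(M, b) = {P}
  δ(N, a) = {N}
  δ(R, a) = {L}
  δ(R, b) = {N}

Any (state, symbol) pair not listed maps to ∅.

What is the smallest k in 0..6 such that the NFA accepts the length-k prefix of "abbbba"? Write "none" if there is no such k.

Start in {L}.
Read 'a': L→∅; now ∅.
The set is empty and remains empty for the remaining 5 symbols.
No reachable set along the way intersects F.

none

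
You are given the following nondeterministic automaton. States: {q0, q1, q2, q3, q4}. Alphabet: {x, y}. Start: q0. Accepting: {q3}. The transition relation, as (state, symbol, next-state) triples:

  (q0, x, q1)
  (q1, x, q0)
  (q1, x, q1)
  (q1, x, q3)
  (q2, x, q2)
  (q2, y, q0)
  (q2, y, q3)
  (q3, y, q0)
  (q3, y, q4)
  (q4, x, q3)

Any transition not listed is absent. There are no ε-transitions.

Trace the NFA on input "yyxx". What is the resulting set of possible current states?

∅

Start in {q0}.
Read 'y': {q0} → ∅.
The set is empty and remains empty for the remaining 3 symbols.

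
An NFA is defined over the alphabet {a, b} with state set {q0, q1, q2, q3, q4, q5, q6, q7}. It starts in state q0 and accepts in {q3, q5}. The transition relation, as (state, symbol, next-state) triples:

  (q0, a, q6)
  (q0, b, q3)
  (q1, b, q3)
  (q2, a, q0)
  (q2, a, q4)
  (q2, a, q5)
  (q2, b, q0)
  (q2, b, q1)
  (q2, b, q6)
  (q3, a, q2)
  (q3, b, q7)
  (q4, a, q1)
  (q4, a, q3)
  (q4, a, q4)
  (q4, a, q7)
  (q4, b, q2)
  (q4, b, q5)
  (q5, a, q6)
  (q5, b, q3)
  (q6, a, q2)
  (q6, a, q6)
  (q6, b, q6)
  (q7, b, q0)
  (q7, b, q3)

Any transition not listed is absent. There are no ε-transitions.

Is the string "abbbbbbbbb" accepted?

No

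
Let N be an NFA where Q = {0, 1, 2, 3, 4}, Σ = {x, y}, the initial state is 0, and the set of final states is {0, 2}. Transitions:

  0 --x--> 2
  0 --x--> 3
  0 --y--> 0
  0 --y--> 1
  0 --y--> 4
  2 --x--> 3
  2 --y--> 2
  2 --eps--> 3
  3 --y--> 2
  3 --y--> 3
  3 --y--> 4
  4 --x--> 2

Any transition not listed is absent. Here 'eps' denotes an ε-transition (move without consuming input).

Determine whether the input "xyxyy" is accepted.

Start in {0}.
Read 'x': {0} → {2, 3}.
Read 'y': {2, 3} → {2, 3, 4}.
Read 'x': {2, 3, 4} → {2, 3}.
Read 'y': {2, 3} → {2, 3, 4}.
Read 'y': {2, 3, 4} → {2, 3, 4}.
The final set {2, 3, 4} contains the accepting state 2.

Yes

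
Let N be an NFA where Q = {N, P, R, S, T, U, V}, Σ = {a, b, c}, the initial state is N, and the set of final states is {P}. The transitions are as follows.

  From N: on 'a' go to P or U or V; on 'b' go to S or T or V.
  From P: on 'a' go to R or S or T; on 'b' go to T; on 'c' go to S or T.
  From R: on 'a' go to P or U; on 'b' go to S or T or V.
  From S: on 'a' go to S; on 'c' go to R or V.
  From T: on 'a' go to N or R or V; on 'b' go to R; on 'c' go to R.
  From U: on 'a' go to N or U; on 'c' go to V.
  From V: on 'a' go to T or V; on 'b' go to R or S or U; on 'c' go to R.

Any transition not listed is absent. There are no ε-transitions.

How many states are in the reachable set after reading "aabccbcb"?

5

Start in {N}.
Read 'a': N→{P, U, V}; now {P, U, V}.
Read 'a': P→{R, S, T}, U→{N, U}, V→{T, V}; now {N, R, S, T, U, V}.
Read 'b': N→{S, T, V}, R→{S, T, V}, S→∅, T→{R}, U→∅, V→{R, S, U}; now {R, S, T, U, V}.
Read 'c': R→∅, S→{R, V}, T→{R}, U→{V}, V→{R}; now {R, V}.
Read 'c': R→∅, V→{R}; now {R}.
Read 'b': R→{S, T, V}; now {S, T, V}.
Read 'c': S→{R, V}, T→{R}, V→{R}; now {R, V}.
Read 'b': R→{S, T, V}, V→{R, S, U}; now {R, S, T, U, V}.
That set has 5 states.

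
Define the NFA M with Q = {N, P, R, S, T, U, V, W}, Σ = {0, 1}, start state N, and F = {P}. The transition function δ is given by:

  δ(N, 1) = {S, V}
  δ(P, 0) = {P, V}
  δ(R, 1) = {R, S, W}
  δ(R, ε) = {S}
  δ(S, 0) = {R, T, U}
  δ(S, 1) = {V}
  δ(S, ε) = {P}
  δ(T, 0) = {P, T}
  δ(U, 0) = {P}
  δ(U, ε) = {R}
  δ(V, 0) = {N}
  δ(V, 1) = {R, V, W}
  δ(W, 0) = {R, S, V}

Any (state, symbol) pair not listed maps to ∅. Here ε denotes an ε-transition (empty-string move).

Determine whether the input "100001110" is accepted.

Yes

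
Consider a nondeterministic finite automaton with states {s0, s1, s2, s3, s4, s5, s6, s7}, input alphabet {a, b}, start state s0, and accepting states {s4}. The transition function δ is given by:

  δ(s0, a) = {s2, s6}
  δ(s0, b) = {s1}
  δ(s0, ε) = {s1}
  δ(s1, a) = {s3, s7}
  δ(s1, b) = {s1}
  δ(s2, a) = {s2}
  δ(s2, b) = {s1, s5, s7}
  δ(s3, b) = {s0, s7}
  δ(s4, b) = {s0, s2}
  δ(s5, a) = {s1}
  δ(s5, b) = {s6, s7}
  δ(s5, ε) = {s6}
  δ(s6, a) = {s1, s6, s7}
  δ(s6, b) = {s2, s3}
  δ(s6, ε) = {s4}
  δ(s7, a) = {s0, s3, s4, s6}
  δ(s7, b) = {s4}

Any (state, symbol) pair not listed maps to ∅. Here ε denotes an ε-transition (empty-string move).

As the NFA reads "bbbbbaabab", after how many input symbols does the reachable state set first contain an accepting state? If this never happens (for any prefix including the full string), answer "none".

Start: ε-closure({s0}) = {s0, s1}.
Read 'b': s0→{s1}, s1→{s1}; now {s1}.
Read 'b': s1→{s1}; now {s1}.
Read 'b': s1→{s1}; now {s1}.
Read 'b': s1→{s1}; now {s1}.
Read 'b': s1→{s1}; now {s1}.
Read 'a': s1→{s3, s7}; now {s3, s7}.
Read 'a': s3→∅, s7→{s0, s3, s4, s6}; union {s0, s3, s4, s6}; ε-closure = {s0, s1, s3, s4, s6}.
None of the earlier sets intersect F, but {s0, s1, s3, s4, s6} does.

7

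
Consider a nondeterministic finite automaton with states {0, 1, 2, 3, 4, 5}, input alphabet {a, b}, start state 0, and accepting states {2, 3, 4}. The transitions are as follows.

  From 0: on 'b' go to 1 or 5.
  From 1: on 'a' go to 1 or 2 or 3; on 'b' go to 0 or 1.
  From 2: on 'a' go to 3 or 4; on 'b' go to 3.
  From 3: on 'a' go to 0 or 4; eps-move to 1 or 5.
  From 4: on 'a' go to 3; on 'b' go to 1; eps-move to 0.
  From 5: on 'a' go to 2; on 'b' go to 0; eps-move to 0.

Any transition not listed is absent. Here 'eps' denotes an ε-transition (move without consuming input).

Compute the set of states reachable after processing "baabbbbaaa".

Start in {0}.
Read 'b': {0} → {0, 1, 5}.
Read 'a': {0, 1, 5} → {0, 1, 2, 3, 5}.
Read 'a': {0, 1, 2, 3, 5} → {0, 1, 2, 3, 4, 5}.
Read 'b': {0, 1, 2, 3, 4, 5} → {0, 1, 3, 5}.
Read 'b': {0, 1, 3, 5} → {0, 1, 5}.
Read 'b': {0, 1, 5} → {0, 1, 5}.
Read 'b': {0, 1, 5} → {0, 1, 5}.
Read 'a': {0, 1, 5} → {0, 1, 2, 3, 5}.
Read 'a': {0, 1, 2, 3, 5} → {0, 1, 2, 3, 4, 5}.
Read 'a': {0, 1, 2, 3, 4, 5} → {0, 1, 2, 3, 4, 5}.

{0, 1, 2, 3, 4, 5}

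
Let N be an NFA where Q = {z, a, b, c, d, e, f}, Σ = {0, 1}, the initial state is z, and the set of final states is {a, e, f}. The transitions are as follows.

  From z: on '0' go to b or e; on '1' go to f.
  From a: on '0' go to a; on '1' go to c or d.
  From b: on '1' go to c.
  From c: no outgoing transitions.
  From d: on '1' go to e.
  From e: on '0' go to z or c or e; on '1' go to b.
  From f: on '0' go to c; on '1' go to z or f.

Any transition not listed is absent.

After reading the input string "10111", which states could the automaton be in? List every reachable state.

∅

Start in {z}.
Read '1': {z} → {f}.
Read '0': {f} → {c}.
Read '1': {c} → ∅.
The set is empty and remains empty for the remaining 2 symbols.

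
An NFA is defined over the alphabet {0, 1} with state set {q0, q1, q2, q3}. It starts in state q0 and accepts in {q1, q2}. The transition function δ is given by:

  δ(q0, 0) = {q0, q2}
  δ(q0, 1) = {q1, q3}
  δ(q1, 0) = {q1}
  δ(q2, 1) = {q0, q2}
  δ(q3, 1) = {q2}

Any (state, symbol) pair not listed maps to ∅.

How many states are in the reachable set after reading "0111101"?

4

Start in {q0}.
Read '0': {q0} → {q0, q2}.
Read '1': {q0, q2} → {q0, q1, q2, q3}.
Read '1': {q0, q1, q2, q3} → {q0, q1, q2, q3}.
Read '1': {q0, q1, q2, q3} → {q0, q1, q2, q3}.
Read '1': {q0, q1, q2, q3} → {q0, q1, q2, q3}.
Read '0': {q0, q1, q2, q3} → {q0, q1, q2}.
Read '1': {q0, q1, q2} → {q0, q1, q2, q3}.
That set has 4 states.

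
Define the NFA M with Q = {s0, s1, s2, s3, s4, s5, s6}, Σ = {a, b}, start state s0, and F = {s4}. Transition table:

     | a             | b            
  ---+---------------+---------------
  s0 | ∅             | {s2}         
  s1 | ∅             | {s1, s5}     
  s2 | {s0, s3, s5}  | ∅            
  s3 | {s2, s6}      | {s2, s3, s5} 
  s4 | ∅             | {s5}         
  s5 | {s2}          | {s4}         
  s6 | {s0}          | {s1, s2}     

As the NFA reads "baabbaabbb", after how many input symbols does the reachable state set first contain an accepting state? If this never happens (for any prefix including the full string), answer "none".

Start in {s0}.
Read 'b': s0→{s2}; now {s2}.
Read 'a': s2→{s0, s3, s5}; now {s0, s3, s5}.
Read 'a': s0→∅, s3→{s2, s6}, s5→{s2}; now {s2, s6}.
Read 'b': s2→∅, s6→{s1, s2}; now {s1, s2}.
Read 'b': s1→{s1, s5}, s2→∅; now {s1, s5}.
Read 'a': s1→∅, s5→{s2}; now {s2}.
Read 'a': s2→{s0, s3, s5}; now {s0, s3, s5}.
Read 'b': s0→{s2}, s3→{s2, s3, s5}, s5→{s4}; now {s2, s3, s4, s5}.
None of the earlier sets intersect F, but {s2, s3, s4, s5} does.

8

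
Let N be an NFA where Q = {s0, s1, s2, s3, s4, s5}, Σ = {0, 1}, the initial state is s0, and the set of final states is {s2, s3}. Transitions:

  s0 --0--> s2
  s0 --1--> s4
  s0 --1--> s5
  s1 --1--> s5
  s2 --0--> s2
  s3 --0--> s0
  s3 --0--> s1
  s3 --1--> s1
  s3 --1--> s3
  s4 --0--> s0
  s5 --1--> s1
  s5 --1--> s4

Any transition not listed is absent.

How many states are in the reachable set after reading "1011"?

Start in {s0}.
Read '1': s0→{s4, s5}; now {s4, s5}.
Read '0': s4→{s0}, s5→∅; now {s0}.
Read '1': s0→{s4, s5}; now {s4, s5}.
Read '1': s4→∅, s5→{s1, s4}; now {s1, s4}.
That set has 2 states.

2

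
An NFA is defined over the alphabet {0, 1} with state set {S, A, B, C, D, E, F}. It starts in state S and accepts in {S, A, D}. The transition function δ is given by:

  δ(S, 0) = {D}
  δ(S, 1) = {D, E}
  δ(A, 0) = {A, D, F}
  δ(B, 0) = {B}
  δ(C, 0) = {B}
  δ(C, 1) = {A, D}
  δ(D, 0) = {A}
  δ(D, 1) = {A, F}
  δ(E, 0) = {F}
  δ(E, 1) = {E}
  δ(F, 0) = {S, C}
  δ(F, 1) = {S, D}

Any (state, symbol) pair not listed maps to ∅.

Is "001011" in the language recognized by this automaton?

Start in {S}.
Read '0': {S} → {D}.
Read '0': {D} → {A}.
Read '1': {A} → ∅.
The set is empty and remains empty for the remaining 3 symbols.
The final set ∅ contains no accepting state.

No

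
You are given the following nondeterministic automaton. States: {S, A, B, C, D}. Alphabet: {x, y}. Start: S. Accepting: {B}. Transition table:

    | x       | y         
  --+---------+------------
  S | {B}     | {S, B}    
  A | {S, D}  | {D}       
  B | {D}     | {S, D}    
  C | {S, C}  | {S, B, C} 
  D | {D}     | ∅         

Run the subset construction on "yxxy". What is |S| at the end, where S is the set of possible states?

0

Start in {S}.
Read 'y': S→{S, B}; now {S, B}.
Read 'x': S→{B}, B→{D}; now {B, D}.
Read 'x': B→{D}, D→{D}; now {D}.
Read 'y': D→∅; now ∅.
That set has 0 states.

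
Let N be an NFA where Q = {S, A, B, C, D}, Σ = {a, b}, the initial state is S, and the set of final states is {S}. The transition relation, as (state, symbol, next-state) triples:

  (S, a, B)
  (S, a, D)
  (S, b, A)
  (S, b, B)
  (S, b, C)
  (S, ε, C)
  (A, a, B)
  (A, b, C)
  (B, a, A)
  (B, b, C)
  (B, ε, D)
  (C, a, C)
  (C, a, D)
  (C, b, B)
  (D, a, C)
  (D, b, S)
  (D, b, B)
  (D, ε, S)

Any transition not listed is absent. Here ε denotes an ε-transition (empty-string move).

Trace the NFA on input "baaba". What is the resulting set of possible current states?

{S, A, B, C, D}

Start: ε-closure({S}) = {S, C}.
Read 'b': S→{A, B, C}, C→{B}; union {A, B, C}; ε-closure = {S, A, B, C, D}.
Read 'a': S→{B, D}, A→{B}, B→{A}, C→{C, D}, D→{C}; union {A, B, C, D}; ε-closure = {S, A, B, C, D}.
Read 'a': S→{B, D}, A→{B}, B→{A}, C→{C, D}, D→{C}; union {A, B, C, D}; ε-closure = {S, A, B, C, D}.
Read 'b': S→{A, B, C}, A→{C}, B→{C}, C→{B}, D→{S, B}; union {S, A, B, C}; ε-closure = {S, A, B, C, D}.
Read 'a': S→{B, D}, A→{B}, B→{A}, C→{C, D}, D→{C}; union {A, B, C, D}; ε-closure = {S, A, B, C, D}.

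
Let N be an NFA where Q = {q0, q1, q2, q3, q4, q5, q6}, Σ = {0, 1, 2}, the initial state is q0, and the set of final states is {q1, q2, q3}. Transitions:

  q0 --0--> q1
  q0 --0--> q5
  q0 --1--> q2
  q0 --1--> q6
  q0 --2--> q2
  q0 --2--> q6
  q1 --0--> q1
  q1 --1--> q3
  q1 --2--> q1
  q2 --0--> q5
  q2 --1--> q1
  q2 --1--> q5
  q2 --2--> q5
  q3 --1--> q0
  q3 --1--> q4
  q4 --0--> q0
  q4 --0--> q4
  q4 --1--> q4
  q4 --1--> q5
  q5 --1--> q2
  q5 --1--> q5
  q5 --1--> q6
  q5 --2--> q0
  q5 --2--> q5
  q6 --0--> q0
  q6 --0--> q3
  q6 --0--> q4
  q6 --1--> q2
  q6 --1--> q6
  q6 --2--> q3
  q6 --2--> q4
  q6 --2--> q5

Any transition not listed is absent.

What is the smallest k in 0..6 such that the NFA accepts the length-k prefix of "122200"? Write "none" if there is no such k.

Start in {q0}.
Read '1': q0→{q2, q6}; now {q2, q6}.
None of the earlier sets intersect F, but {q2, q6} does.

1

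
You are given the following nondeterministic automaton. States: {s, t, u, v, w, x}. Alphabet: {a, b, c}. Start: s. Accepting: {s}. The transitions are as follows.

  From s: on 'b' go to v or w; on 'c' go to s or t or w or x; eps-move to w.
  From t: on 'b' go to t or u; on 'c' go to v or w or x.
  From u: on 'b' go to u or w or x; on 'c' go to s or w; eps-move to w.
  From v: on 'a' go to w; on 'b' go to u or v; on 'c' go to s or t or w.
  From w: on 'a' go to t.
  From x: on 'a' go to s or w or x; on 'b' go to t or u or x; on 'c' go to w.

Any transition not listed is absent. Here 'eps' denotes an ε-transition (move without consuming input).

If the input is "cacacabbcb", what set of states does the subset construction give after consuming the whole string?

{t, u, v, w, x}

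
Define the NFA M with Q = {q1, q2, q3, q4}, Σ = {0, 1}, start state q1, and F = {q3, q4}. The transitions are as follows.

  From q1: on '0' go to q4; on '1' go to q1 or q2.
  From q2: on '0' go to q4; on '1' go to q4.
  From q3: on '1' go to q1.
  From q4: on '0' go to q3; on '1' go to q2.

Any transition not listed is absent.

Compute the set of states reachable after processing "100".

Start in {q1}.
Read '1': {q1} → {q1, q2}.
Read '0': {q1, q2} → {q4}.
Read '0': {q4} → {q3}.

{q3}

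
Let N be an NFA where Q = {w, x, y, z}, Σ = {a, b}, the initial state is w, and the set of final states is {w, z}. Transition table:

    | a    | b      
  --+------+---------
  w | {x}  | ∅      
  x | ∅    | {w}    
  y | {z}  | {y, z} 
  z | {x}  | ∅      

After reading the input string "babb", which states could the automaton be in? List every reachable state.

∅

Start in {w}.
Read 'b': w→∅; now ∅.
The set is empty and remains empty for the remaining 3 symbols.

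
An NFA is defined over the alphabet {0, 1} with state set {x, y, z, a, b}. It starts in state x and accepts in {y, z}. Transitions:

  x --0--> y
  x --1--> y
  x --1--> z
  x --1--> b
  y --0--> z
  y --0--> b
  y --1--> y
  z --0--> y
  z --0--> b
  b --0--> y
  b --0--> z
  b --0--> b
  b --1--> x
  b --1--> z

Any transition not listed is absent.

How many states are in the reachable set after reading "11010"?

3

Start in {x}.
Read '1': x→{y, z, b}; now {y, z, b}.
Read '1': y→{y}, z→∅, b→{x, z}; now {x, y, z}.
Read '0': x→{y}, y→{z, b}, z→{y, b}; now {y, z, b}.
Read '1': y→{y}, z→∅, b→{x, z}; now {x, y, z}.
Read '0': x→{y}, y→{z, b}, z→{y, b}; now {y, z, b}.
That set has 3 states.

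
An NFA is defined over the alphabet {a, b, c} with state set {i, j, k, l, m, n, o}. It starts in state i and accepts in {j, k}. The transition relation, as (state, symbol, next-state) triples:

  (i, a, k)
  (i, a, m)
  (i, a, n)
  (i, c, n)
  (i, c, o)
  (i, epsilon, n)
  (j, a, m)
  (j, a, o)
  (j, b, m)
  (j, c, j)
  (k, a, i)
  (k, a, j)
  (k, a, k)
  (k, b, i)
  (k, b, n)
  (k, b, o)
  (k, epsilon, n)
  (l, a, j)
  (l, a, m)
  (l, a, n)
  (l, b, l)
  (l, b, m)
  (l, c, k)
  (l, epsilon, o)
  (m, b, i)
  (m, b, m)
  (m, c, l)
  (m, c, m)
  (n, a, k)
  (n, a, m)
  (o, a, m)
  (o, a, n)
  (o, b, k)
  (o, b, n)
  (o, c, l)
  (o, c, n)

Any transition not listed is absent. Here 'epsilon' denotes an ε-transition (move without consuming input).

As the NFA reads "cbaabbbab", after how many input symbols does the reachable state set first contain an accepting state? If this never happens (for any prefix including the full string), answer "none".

2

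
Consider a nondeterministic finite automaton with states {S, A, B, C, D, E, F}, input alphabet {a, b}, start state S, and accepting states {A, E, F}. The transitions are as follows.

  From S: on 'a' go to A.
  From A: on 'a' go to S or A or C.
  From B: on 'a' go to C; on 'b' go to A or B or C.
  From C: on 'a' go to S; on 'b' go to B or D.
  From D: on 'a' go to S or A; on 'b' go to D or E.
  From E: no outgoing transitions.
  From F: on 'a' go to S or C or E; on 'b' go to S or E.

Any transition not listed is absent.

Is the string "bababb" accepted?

No

Start in {S}.
Read 'b': S→∅; now ∅.
The set is empty and remains empty for the remaining 5 symbols.
The final set ∅ contains no accepting state.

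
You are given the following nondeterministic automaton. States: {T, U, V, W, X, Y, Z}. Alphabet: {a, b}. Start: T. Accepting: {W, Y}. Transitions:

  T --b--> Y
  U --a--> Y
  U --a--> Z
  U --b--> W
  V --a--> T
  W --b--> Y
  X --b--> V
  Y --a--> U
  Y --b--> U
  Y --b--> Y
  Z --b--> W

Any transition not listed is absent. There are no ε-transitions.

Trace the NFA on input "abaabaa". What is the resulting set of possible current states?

∅

Start in {T}.
Read 'a': T→∅; now ∅.
The set is empty and remains empty for the remaining 6 symbols.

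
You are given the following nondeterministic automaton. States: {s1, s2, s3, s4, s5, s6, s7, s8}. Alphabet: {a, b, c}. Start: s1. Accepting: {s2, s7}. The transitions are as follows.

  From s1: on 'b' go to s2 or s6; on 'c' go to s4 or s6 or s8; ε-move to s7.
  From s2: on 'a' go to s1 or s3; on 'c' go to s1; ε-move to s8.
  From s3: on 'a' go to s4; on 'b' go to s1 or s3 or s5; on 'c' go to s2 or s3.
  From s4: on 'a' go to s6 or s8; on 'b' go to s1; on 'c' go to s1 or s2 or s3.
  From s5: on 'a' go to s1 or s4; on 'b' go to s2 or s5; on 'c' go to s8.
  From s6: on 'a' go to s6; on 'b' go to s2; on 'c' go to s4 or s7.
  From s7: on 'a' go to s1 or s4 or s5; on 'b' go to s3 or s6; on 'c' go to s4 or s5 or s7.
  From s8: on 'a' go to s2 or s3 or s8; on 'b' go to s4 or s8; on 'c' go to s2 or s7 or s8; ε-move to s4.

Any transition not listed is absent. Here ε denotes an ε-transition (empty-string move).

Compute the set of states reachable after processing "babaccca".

{s1, s2, s3, s4, s5, s6, s7, s8}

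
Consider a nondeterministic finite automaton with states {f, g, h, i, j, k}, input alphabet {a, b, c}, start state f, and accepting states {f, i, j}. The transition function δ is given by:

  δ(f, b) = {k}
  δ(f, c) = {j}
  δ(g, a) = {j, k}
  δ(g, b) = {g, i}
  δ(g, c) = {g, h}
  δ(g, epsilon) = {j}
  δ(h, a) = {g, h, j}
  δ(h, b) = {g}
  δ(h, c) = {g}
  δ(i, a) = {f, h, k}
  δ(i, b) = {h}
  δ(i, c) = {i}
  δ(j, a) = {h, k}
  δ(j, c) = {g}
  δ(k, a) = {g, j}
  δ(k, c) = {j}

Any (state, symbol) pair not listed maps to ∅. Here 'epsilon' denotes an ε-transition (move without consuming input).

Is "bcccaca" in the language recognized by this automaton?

Yes

Start in {f}.
Read 'b': {f} → {k}.
Read 'c': {k} → {j}.
Read 'c': {j} → {g, j}.
Read 'c': {g, j} → {g, h, j}.
Read 'a': {g, h, j} → {g, h, j, k}.
Read 'c': {g, h, j, k} → {g, h, j}.
Read 'a': {g, h, j} → {g, h, j, k}.
The final set {g, h, j, k} contains the accepting state j.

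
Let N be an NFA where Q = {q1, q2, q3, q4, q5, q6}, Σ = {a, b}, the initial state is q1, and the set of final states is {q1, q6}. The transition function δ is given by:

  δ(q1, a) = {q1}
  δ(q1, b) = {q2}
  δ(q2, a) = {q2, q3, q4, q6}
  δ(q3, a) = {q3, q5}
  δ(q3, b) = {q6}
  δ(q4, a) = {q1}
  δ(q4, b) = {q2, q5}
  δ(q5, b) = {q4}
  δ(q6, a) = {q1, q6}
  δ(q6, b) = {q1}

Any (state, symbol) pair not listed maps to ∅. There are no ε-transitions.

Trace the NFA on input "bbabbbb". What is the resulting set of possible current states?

∅

Start in {q1}.
Read 'b': q1→{q2}; now {q2}.
Read 'b': q2→∅; now ∅.
The set is empty and remains empty for the remaining 5 symbols.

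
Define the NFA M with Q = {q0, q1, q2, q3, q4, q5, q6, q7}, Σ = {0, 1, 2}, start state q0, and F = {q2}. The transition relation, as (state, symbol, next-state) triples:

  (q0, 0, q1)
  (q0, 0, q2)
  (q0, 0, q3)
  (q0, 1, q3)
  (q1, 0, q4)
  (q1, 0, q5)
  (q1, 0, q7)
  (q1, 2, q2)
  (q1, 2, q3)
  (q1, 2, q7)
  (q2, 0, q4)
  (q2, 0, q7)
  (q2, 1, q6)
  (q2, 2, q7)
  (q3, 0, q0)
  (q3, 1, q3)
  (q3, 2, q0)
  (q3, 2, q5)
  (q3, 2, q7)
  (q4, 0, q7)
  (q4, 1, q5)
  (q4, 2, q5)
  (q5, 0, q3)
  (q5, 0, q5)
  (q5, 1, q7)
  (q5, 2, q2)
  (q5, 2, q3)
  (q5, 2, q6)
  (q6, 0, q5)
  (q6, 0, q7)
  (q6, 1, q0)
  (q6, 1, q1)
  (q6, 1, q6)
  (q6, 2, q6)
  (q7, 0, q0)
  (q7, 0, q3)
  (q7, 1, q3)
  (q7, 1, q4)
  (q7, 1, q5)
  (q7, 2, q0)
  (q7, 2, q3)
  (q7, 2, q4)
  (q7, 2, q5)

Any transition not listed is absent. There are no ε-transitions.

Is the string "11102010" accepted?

Start in {q0}.
Read '1': q0→{q3}; now {q3}.
Read '1': q3→{q3}; now {q3}.
Read '1': q3→{q3}; now {q3}.
Read '0': q3→{q0}; now {q0}.
Read '2': q0→∅; now ∅.
The set is empty and remains empty for the remaining 3 symbols.
The final set ∅ contains no accepting state.

No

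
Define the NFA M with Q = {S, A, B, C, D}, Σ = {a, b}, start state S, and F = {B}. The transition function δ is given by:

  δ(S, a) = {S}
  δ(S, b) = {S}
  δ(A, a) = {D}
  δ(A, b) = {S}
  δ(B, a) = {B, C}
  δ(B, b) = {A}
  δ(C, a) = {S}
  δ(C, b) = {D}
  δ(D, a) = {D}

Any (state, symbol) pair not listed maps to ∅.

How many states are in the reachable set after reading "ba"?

1

Start in {S}.
Read 'b': {S} → {S}.
Read 'a': {S} → {S}.
That set has 1 state.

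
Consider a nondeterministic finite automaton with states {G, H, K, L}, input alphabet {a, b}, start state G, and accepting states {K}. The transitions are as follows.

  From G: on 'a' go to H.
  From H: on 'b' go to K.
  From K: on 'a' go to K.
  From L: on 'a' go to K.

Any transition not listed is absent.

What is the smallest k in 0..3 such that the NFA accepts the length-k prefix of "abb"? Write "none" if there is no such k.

Start in {G}.
Read 'a': {G} → {H}.
Read 'b': {H} → {K}.
None of the earlier sets intersect F, but {K} does.

2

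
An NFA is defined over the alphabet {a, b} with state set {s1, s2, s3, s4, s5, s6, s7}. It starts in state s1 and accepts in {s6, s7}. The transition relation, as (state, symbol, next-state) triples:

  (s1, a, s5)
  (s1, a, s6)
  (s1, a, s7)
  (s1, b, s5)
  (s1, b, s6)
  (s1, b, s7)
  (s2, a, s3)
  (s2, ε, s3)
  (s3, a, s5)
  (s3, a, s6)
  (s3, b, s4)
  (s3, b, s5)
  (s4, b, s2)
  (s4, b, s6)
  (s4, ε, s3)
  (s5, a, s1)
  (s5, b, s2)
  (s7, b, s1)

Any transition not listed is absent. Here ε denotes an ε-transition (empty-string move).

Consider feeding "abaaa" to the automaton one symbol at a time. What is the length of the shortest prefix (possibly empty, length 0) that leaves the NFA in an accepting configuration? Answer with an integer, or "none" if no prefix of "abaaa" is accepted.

1

Start in {s1}.
Read 'a': s1→{s5, s6, s7}; now {s5, s6, s7}.
None of the earlier sets intersect F, but {s5, s6, s7} does.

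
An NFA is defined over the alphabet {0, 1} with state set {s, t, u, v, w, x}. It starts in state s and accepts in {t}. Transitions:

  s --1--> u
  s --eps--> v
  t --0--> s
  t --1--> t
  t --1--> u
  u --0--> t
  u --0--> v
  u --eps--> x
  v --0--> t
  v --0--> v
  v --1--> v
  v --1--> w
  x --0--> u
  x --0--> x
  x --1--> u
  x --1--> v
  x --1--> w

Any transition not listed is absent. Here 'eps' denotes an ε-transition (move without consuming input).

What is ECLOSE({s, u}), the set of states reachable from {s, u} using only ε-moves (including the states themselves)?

{s, u, v, x}

Begin with {s, u}.
ε-move s → v; add v.
ε-move u → x; add x.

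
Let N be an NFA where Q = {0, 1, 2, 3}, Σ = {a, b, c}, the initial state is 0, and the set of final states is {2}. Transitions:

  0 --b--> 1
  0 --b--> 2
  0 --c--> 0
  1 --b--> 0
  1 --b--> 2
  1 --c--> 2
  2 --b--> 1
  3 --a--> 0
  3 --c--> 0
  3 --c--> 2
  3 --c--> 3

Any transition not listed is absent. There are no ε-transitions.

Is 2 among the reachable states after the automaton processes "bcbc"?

Start in {0}.
Read 'b': {0} → {1, 2}.
Read 'c': {1, 2} → {2}.
Read 'b': {2} → {1}.
Read 'c': {1} → {2}.
State 2 is in {2}.

Yes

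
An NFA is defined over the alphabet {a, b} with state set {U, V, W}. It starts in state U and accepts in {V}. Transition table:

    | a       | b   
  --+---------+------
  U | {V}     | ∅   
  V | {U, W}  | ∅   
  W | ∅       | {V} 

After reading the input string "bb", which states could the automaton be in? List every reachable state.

∅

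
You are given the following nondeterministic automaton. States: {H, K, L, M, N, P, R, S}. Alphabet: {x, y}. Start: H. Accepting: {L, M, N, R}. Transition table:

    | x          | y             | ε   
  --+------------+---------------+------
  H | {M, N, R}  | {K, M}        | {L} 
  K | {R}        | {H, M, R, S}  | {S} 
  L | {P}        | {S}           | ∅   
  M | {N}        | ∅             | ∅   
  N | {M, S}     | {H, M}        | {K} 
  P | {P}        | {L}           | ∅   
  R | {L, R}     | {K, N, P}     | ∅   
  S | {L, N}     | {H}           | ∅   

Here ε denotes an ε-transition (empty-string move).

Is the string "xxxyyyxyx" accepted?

Yes

Start: ε-closure({H}) = {H, L}.
Read 'x': {H, L} → {K, M, N, P, R, S}.
Read 'x': {K, M, N, P, R, S} → {K, L, M, N, P, R, S}.
Read 'x': {K, L, M, N, P, R, S} → {K, L, M, N, P, R, S}.
Read 'y': {K, L, M, N, P, R, S} → {H, K, L, M, N, P, R, S}.
Read 'y': {H, K, L, M, N, P, R, S} → {H, K, L, M, N, P, R, S}.
Read 'y': {H, K, L, M, N, P, R, S} → {H, K, L, M, N, P, R, S}.
Read 'x': {H, K, L, M, N, P, R, S} → {K, L, M, N, P, R, S}.
Read 'y': {K, L, M, N, P, R, S} → {H, K, L, M, N, P, R, S}.
Read 'x': {H, K, L, M, N, P, R, S} → {K, L, M, N, P, R, S}.
The final set {K, L, M, N, P, R, S} contains the accepting states L, M, N, R.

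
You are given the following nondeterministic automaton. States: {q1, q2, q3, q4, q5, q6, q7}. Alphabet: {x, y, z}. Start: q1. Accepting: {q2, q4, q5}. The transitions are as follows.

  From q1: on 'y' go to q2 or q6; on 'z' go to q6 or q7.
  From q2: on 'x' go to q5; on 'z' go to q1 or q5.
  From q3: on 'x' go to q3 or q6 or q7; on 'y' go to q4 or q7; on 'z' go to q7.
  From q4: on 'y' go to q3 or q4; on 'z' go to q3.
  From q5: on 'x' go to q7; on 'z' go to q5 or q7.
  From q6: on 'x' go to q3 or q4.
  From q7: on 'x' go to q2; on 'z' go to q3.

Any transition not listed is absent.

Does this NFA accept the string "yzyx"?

Start in {q1}.
Read 'y': {q1} → {q2, q6}.
Read 'z': {q2, q6} → {q1, q5}.
Read 'y': {q1, q5} → {q2, q6}.
Read 'x': {q2, q6} → {q3, q4, q5}.
The final set {q3, q4, q5} contains the accepting states q4, q5.

Yes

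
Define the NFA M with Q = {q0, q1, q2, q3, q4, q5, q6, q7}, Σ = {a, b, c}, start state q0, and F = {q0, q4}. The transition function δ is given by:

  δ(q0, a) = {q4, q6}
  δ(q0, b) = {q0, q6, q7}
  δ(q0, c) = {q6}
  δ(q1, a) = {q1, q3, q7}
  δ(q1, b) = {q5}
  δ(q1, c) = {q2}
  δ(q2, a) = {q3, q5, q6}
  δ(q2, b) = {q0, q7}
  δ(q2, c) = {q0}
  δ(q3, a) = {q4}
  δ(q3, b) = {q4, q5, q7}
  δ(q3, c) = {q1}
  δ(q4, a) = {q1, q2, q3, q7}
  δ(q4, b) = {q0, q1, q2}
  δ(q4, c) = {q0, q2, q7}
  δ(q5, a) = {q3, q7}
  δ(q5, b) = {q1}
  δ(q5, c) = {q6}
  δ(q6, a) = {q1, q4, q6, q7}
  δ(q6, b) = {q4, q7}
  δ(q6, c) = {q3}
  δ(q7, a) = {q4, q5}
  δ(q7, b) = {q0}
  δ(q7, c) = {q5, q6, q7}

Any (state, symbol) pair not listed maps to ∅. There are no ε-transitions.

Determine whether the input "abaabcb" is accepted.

Yes

Start in {q0}.
Read 'a': q0→{q4, q6}; now {q4, q6}.
Read 'b': q4→{q0, q1, q2}, q6→{q4, q7}; now {q0, q1, q2, q4, q7}.
Read 'a': q0→{q4, q6}, q1→{q1, q3, q7}, q2→{q3, q5, q6}, q4→{q1, q2, q3, q7}, q7→{q4, q5}; now {q1, q2, q3, q4, q5, q6, q7}.
Read 'a': q1→{q1, q3, q7}, q2→{q3, q5, q6}, q3→{q4}, q4→{q1, q2, q3, q7}, q5→{q3, q7}, q6→{q1, q4, q6, q7}, q7→{q4, q5}; now {q1, q2, q3, q4, q5, q6, q7}.
Read 'b': q1→{q5}, q2→{q0, q7}, q3→{q4, q5, q7}, q4→{q0, q1, q2}, q5→{q1}, q6→{q4, q7}, q7→{q0}; now {q0, q1, q2, q4, q5, q7}.
Read 'c': q0→{q6}, q1→{q2}, q2→{q0}, q4→{q0, q2, q7}, q5→{q6}, q7→{q5, q6, q7}; now {q0, q2, q5, q6, q7}.
Read 'b': q0→{q0, q6, q7}, q2→{q0, q7}, q5→{q1}, q6→{q4, q7}, q7→{q0}; now {q0, q1, q4, q6, q7}.
The final set {q0, q1, q4, q6, q7} contains the accepting states q0, q4.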